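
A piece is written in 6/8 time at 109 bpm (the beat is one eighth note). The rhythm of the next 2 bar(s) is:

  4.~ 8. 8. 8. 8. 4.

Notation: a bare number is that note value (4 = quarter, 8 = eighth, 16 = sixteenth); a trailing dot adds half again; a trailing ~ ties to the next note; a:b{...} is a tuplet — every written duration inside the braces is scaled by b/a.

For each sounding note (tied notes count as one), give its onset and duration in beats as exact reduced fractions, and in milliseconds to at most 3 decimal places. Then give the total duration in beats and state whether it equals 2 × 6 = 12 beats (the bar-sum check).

1) 0.0ms=0b +2477.064ms=9/2b
2) 2477.064ms=9/2b +825.688ms=3/2b
3) 3302.752ms=6b +825.688ms=3/2b
4) 4128.44ms=15/2b +825.688ms=3/2b
5) 4954.128ms=9b +1651.376ms=3b
Σ=12b of 12 (109bpm 6/8) — PASS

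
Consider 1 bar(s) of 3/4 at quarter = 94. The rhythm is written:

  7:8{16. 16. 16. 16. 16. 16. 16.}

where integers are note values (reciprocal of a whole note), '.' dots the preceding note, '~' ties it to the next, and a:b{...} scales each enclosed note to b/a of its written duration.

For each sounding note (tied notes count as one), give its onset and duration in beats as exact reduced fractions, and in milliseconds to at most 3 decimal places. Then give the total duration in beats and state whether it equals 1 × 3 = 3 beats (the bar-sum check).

1) 0.0ms=0b +273.556ms=3/7b
2) 273.556ms=3/7b +273.556ms=3/7b
3) 547.112ms=6/7b +273.556ms=3/7b
4) 820.669ms=9/7b +273.556ms=3/7b
5) 1094.225ms=12/7b +273.556ms=3/7b
6) 1367.781ms=15/7b +273.556ms=3/7b
7) 1641.337ms=18/7b +273.556ms=3/7b
Σ=3b of 3 (94bpm 3/4) — PASS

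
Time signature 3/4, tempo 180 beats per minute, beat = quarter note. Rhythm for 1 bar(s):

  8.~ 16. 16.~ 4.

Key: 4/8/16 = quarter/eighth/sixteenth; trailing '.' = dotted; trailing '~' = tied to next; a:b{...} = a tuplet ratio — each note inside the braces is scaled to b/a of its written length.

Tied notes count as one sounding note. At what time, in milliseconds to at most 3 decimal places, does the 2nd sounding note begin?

note 2 onset = 9/8b = 375.0ms

1. 0.0ms @ 0 + 375.0ms (9/8)
2. 375.0ms @ 9/8 + 625.0ms (15/8)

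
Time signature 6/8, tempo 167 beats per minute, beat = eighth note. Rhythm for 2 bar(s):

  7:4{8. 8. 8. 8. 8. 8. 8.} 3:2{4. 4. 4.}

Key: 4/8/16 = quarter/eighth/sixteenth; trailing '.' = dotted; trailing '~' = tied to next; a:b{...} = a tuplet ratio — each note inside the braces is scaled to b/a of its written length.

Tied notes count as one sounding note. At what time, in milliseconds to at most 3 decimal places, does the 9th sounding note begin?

note 9 onset = 8b = 2874.251ms

1. 0.0ms @ 0 + 307.956ms (6/7)
2. 307.956ms @ 6/7 + 307.956ms (6/7)
3. 615.911ms @ 12/7 + 307.956ms (6/7)
4. 923.867ms @ 18/7 + 307.956ms (6/7)
5. 1231.822ms @ 24/7 + 307.956ms (6/7)
6. 1539.778ms @ 30/7 + 307.956ms (6/7)
7. 1847.733ms @ 36/7 + 307.956ms (6/7)
8. 2155.689ms @ 6 + 718.563ms (2)
9. 2874.251ms @ 8 + 718.563ms (2)
10. 3592.814ms @ 10 + 718.563ms (2)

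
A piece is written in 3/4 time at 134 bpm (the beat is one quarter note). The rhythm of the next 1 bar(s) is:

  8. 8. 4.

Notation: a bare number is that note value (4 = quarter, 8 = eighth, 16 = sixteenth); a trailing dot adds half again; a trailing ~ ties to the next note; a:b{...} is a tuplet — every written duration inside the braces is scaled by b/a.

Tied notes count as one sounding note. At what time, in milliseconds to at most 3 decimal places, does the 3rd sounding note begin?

note 3 onset = 3/2b = 671.642ms

1. 0.0ms @ 0 + 335.821ms (3/4)
2. 335.821ms @ 3/4 + 335.821ms (3/4)
3. 671.642ms @ 3/2 + 671.642ms (3/2)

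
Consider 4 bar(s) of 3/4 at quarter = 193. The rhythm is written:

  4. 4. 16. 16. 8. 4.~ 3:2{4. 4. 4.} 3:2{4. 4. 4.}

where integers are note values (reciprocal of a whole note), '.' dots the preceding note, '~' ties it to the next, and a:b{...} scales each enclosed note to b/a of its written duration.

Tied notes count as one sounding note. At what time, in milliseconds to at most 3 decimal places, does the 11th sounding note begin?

note 11 onset = 11b = 3419.689ms

1. 0.0ms @ 0 + 466.321ms (3/2)
2. 466.321ms @ 3/2 + 466.321ms (3/2)
3. 932.642ms @ 3 + 116.58ms (3/8)
4. 1049.223ms @ 27/8 + 116.58ms (3/8)
5. 1165.803ms @ 15/4 + 233.161ms (3/4)
6. 1398.964ms @ 9/2 + 777.202ms (5/2)
7. 2176.166ms @ 7 + 310.881ms (1)
8. 2487.047ms @ 8 + 310.881ms (1)
9. 2797.927ms @ 9 + 310.881ms (1)
10. 3108.808ms @ 10 + 310.881ms (1)
11. 3419.689ms @ 11 + 310.881ms (1)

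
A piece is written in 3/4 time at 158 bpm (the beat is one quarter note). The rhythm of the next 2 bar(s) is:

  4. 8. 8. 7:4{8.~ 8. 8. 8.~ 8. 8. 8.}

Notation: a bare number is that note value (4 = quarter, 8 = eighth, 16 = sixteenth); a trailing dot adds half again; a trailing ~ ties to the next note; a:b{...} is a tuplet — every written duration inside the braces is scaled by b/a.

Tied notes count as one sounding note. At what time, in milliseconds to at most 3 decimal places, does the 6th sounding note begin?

note 6 onset = 30/7b = 1627.486ms

1. 0.0ms @ 0 + 569.62ms (3/2)
2. 569.62ms @ 3/2 + 284.81ms (3/4)
3. 854.43ms @ 9/4 + 284.81ms (3/4)
4. 1139.241ms @ 3 + 325.497ms (6/7)
5. 1464.738ms @ 27/7 + 162.749ms (3/7)
6. 1627.486ms @ 30/7 + 325.497ms (6/7)
7. 1952.984ms @ 36/7 + 162.749ms (3/7)
8. 2115.732ms @ 39/7 + 162.749ms (3/7)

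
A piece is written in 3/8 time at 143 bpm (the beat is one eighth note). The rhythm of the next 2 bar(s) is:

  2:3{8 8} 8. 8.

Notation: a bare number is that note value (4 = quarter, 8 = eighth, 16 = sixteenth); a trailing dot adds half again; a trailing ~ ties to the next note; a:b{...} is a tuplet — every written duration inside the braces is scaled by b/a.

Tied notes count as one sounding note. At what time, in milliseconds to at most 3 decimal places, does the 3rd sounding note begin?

1. 0.0ms @ 0 + 629.371ms (3/2)
2. 629.371ms @ 3/2 + 629.371ms (3/2)
3. 1258.741ms @ 3 + 629.371ms (3/2)
4. 1888.112ms @ 9/2 + 629.371ms (3/2)

note 3 onset = 3b = 1258.741ms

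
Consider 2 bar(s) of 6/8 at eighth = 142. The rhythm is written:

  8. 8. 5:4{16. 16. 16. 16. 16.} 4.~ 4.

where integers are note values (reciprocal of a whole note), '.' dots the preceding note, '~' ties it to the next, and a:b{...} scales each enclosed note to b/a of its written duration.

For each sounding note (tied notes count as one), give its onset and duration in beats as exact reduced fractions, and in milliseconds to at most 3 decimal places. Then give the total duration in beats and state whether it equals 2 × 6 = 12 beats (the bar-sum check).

1) 0.0ms=0b +633.803ms=3/2b
2) 633.803ms=3/2b +633.803ms=3/2b
3) 1267.606ms=3b +253.521ms=3/5b
4) 1521.127ms=18/5b +253.521ms=3/5b
5) 1774.648ms=21/5b +253.521ms=3/5b
6) 2028.169ms=24/5b +253.521ms=3/5b
7) 2281.69ms=27/5b +253.521ms=3/5b
8) 2535.211ms=6b +2535.211ms=6b
Σ=12b of 12 (142bpm 6/8) — PASS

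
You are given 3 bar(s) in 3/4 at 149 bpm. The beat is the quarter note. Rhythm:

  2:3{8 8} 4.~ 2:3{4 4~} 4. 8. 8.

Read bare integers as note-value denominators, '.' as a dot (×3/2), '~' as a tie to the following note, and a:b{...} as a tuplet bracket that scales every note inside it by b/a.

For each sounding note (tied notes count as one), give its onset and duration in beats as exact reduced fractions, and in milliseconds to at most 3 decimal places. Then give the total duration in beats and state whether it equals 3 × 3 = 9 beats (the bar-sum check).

1) 0.0ms=0b +302.013ms=3/4b
2) 302.013ms=3/4b +302.013ms=3/4b
3) 604.027ms=3/2b +1208.054ms=3b
4) 1812.081ms=9/2b +1208.054ms=3b
5) 3020.134ms=15/2b +302.013ms=3/4b
6) 3322.148ms=33/4b +302.013ms=3/4b
Σ=9b of 9 (149bpm 3/4) — PASS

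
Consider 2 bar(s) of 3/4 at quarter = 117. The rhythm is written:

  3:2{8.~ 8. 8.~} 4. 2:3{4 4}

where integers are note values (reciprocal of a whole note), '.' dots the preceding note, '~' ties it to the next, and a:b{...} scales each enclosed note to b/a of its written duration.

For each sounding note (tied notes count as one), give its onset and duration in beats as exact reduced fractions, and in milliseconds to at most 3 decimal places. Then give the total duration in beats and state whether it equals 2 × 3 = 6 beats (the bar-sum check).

1) 0.0ms=0b +512.821ms=1b
2) 512.821ms=1b +1025.641ms=2b
3) 1538.462ms=3b +769.231ms=3/2b
4) 2307.692ms=9/2b +769.231ms=3/2b
Σ=6b of 6 (117bpm 3/4) — PASS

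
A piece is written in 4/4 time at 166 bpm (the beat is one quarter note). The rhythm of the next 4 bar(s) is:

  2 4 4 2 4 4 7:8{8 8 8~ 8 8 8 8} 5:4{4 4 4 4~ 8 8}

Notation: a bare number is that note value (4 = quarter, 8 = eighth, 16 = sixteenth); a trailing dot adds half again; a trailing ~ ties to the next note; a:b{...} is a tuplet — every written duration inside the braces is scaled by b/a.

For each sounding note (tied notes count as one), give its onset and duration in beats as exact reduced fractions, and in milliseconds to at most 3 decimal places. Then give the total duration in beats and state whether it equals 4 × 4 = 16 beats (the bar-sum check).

1) 0.0ms=0b +722.892ms=2b
2) 722.892ms=2b +361.446ms=1b
3) 1084.337ms=3b +361.446ms=1b
4) 1445.783ms=4b +722.892ms=2b
5) 2168.675ms=6b +361.446ms=1b
6) 2530.12ms=7b +361.446ms=1b
7) 2891.566ms=8b +206.54ms=4/7b
8) 3098.107ms=60/7b +206.54ms=4/7b
9) 3304.647ms=64/7b +413.081ms=8/7b
10) 3717.728ms=72/7b +206.54ms=4/7b
11) 3924.269ms=76/7b +206.54ms=4/7b
12) 4130.809ms=80/7b +206.54ms=4/7b
13) 4337.349ms=12b +289.157ms=4/5b
14) 4626.506ms=64/5b +289.157ms=4/5b
15) 4915.663ms=68/5b +289.157ms=4/5b
16) 5204.819ms=72/5b +433.735ms=6/5b
17) 5638.554ms=78/5b +144.578ms=2/5b
Σ=16b of 16 (166bpm 4/4) — PASS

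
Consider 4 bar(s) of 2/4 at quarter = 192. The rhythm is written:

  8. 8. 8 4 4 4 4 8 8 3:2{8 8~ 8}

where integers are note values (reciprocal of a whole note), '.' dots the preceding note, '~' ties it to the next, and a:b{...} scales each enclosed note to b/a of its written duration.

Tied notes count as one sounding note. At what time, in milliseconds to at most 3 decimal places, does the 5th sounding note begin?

note 5 onset = 3b = 937.5ms

1. 0.0ms @ 0 + 234.375ms (3/4)
2. 234.375ms @ 3/4 + 234.375ms (3/4)
3. 468.75ms @ 3/2 + 156.25ms (1/2)
4. 625.0ms @ 2 + 312.5ms (1)
5. 937.5ms @ 3 + 312.5ms (1)
6. 1250.0ms @ 4 + 312.5ms (1)
7. 1562.5ms @ 5 + 312.5ms (1)
8. 1875.0ms @ 6 + 156.25ms (1/2)
9. 2031.25ms @ 13/2 + 156.25ms (1/2)
10. 2187.5ms @ 7 + 104.167ms (1/3)
11. 2291.667ms @ 22/3 + 208.333ms (2/3)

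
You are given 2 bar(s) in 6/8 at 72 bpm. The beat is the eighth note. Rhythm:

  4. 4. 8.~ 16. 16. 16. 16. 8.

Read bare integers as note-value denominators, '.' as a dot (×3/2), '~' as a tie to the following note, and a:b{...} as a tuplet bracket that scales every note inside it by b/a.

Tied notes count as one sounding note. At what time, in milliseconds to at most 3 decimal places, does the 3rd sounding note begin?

1. 0.0ms @ 0 + 2500.0ms (3)
2. 2500.0ms @ 3 + 2500.0ms (3)
3. 5000.0ms @ 6 + 1875.0ms (9/4)
4. 6875.0ms @ 33/4 + 625.0ms (3/4)
5. 7500.0ms @ 9 + 625.0ms (3/4)
6. 8125.0ms @ 39/4 + 625.0ms (3/4)
7. 8750.0ms @ 21/2 + 1250.0ms (3/2)

note 3 onset = 6b = 5000.0ms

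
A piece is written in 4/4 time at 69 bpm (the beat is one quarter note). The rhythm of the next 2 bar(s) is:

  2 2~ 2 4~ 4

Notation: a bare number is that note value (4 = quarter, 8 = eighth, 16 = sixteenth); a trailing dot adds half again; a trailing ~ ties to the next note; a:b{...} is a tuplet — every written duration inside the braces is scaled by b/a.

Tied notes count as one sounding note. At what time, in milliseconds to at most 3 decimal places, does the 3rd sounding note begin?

note 3 onset = 6b = 5217.391ms

1. 0.0ms @ 0 + 1739.13ms (2)
2. 1739.13ms @ 2 + 3478.261ms (4)
3. 5217.391ms @ 6 + 1739.13ms (2)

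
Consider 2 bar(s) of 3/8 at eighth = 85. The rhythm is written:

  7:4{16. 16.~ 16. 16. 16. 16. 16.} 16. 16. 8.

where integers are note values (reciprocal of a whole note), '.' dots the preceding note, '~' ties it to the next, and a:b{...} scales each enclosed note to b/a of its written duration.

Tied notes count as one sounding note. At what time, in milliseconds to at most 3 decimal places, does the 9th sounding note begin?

1. 0.0ms @ 0 + 302.521ms (3/7)
2. 302.521ms @ 3/7 + 605.042ms (6/7)
3. 907.563ms @ 9/7 + 302.521ms (3/7)
4. 1210.084ms @ 12/7 + 302.521ms (3/7)
5. 1512.605ms @ 15/7 + 302.521ms (3/7)
6. 1815.126ms @ 18/7 + 302.521ms (3/7)
7. 2117.647ms @ 3 + 529.412ms (3/4)
8. 2647.059ms @ 15/4 + 529.412ms (3/4)
9. 3176.471ms @ 9/2 + 1058.824ms (3/2)

note 9 onset = 9/2b = 3176.471ms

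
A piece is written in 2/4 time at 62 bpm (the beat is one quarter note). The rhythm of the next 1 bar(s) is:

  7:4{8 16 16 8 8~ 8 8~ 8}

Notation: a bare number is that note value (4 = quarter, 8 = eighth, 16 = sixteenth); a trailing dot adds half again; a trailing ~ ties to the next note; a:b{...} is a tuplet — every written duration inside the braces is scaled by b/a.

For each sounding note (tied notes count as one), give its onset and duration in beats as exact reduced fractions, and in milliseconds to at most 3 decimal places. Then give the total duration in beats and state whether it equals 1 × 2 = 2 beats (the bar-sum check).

1) 0.0ms=0b +276.498ms=2/7b
2) 276.498ms=2/7b +138.249ms=1/7b
3) 414.747ms=3/7b +138.249ms=1/7b
4) 552.995ms=4/7b +276.498ms=2/7b
5) 829.493ms=6/7b +552.995ms=4/7b
6) 1382.488ms=10/7b +552.995ms=4/7b
Σ=2b of 2 (62bpm 2/4) — PASS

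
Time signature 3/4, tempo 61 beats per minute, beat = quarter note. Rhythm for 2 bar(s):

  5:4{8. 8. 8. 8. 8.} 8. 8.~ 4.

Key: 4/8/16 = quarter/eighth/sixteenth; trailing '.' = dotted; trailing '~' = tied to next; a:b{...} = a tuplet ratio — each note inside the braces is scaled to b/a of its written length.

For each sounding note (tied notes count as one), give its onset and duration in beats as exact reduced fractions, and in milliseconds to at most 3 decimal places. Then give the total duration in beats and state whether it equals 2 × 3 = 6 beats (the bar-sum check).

1) 0.0ms=0b +590.164ms=3/5b
2) 590.164ms=3/5b +590.164ms=3/5b
3) 1180.328ms=6/5b +590.164ms=3/5b
4) 1770.492ms=9/5b +590.164ms=3/5b
5) 2360.656ms=12/5b +590.164ms=3/5b
6) 2950.82ms=3b +737.705ms=3/4b
7) 3688.525ms=15/4b +2213.115ms=9/4b
Σ=6b of 6 (61bpm 3/4) — PASS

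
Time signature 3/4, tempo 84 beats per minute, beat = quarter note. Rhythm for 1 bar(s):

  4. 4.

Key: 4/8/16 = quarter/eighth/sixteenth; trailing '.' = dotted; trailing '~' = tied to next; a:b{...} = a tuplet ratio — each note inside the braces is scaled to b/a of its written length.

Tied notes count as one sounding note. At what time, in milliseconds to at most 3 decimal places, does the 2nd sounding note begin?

note 2 onset = 3/2b = 1071.429ms

1. 0.0ms @ 0 + 1071.429ms (3/2)
2. 1071.429ms @ 3/2 + 1071.429ms (3/2)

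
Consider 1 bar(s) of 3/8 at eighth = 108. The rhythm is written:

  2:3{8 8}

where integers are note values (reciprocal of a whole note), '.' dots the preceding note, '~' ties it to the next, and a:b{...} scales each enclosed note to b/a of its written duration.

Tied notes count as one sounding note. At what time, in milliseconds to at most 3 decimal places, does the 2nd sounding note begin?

note 2 onset = 3/2b = 833.333ms

1. 0.0ms @ 0 + 833.333ms (3/2)
2. 833.333ms @ 3/2 + 833.333ms (3/2)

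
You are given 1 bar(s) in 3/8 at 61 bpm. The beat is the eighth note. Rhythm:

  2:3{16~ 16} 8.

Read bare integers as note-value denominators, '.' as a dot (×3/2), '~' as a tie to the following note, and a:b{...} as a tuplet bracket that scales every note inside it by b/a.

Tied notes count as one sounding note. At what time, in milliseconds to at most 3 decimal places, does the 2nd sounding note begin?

1. 0.0ms @ 0 + 1475.41ms (3/2)
2. 1475.41ms @ 3/2 + 1475.41ms (3/2)

note 2 onset = 3/2b = 1475.41ms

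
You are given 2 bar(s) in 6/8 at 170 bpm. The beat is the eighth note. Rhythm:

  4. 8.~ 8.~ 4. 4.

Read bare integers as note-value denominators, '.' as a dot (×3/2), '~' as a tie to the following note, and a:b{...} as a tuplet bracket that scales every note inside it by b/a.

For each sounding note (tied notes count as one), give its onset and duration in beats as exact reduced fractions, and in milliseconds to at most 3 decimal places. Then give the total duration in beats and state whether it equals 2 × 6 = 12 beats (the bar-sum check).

1) 0.0ms=0b +1058.824ms=3b
2) 1058.824ms=3b +2117.647ms=6b
3) 3176.471ms=9b +1058.824ms=3b
Σ=12b of 12 (170bpm 6/8) — PASS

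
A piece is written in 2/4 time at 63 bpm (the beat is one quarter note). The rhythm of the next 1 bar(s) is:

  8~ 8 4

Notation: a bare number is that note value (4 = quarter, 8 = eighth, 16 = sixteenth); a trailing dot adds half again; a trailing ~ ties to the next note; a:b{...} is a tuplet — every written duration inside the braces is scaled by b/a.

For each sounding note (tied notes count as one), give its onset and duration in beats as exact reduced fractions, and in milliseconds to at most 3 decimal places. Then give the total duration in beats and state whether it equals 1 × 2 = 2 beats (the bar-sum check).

1) 0.0ms=0b +952.381ms=1b
2) 952.381ms=1b +952.381ms=1b
Σ=2b of 2 (63bpm 2/4) — PASS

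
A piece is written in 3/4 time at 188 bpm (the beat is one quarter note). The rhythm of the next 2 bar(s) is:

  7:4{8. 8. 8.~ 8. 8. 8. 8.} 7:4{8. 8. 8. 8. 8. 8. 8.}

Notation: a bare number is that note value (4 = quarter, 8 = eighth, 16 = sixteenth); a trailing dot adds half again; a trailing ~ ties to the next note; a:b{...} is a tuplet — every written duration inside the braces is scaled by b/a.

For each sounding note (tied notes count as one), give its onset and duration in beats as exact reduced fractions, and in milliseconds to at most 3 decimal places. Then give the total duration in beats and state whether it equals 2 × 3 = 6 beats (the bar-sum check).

1) 0.0ms=0b +136.778ms=3/7b
2) 136.778ms=3/7b +136.778ms=3/7b
3) 273.556ms=6/7b +273.556ms=6/7b
4) 547.112ms=12/7b +136.778ms=3/7b
5) 683.891ms=15/7b +136.778ms=3/7b
6) 820.669ms=18/7b +136.778ms=3/7b
7) 957.447ms=3b +136.778ms=3/7b
8) 1094.225ms=24/7b +136.778ms=3/7b
9) 1231.003ms=27/7b +136.778ms=3/7b
10) 1367.781ms=30/7b +136.778ms=3/7b
11) 1504.559ms=33/7b +136.778ms=3/7b
12) 1641.337ms=36/7b +136.778ms=3/7b
13) 1778.116ms=39/7b +136.778ms=3/7b
Σ=6b of 6 (188bpm 3/4) — PASS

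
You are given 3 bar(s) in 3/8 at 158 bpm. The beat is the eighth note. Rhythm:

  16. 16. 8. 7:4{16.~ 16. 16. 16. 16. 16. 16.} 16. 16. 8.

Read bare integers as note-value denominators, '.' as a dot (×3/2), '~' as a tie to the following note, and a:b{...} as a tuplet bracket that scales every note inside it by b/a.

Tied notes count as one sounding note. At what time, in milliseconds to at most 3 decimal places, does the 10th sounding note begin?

note 10 onset = 6b = 2278.481ms

1. 0.0ms @ 0 + 284.81ms (3/4)
2. 284.81ms @ 3/4 + 284.81ms (3/4)
3. 569.62ms @ 3/2 + 569.62ms (3/2)
4. 1139.241ms @ 3 + 325.497ms (6/7)
5. 1464.738ms @ 27/7 + 162.749ms (3/7)
6. 1627.486ms @ 30/7 + 162.749ms (3/7)
7. 1790.235ms @ 33/7 + 162.749ms (3/7)
8. 1952.984ms @ 36/7 + 162.749ms (3/7)
9. 2115.732ms @ 39/7 + 162.749ms (3/7)
10. 2278.481ms @ 6 + 284.81ms (3/4)
11. 2563.291ms @ 27/4 + 284.81ms (3/4)
12. 2848.101ms @ 15/2 + 569.62ms (3/2)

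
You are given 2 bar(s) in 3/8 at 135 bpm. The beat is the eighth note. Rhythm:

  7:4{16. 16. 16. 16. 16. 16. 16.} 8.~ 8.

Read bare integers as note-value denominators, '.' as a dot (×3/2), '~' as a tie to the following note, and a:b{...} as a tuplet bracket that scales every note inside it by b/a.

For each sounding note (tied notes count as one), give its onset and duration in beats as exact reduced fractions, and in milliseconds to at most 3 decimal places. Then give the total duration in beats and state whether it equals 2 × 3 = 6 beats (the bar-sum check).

1) 0.0ms=0b +190.476ms=3/7b
2) 190.476ms=3/7b +190.476ms=3/7b
3) 380.952ms=6/7b +190.476ms=3/7b
4) 571.429ms=9/7b +190.476ms=3/7b
5) 761.905ms=12/7b +190.476ms=3/7b
6) 952.381ms=15/7b +190.476ms=3/7b
7) 1142.857ms=18/7b +190.476ms=3/7b
8) 1333.333ms=3b +1333.333ms=3b
Σ=6b of 6 (135bpm 3/8) — PASS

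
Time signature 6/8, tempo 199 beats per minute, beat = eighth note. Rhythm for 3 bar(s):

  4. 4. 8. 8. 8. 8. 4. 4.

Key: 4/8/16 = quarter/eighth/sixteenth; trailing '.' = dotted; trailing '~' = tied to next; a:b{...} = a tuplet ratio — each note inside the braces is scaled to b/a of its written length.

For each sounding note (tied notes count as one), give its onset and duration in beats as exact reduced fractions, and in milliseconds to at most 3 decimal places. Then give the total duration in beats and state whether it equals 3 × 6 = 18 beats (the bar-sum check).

1) 0.0ms=0b +904.523ms=3b
2) 904.523ms=3b +904.523ms=3b
3) 1809.045ms=6b +452.261ms=3/2b
4) 2261.307ms=15/2b +452.261ms=3/2b
5) 2713.568ms=9b +452.261ms=3/2b
6) 3165.829ms=21/2b +452.261ms=3/2b
7) 3618.09ms=12b +904.523ms=3b
8) 4522.613ms=15b +904.523ms=3b
Σ=18b of 18 (199bpm 6/8) — PASS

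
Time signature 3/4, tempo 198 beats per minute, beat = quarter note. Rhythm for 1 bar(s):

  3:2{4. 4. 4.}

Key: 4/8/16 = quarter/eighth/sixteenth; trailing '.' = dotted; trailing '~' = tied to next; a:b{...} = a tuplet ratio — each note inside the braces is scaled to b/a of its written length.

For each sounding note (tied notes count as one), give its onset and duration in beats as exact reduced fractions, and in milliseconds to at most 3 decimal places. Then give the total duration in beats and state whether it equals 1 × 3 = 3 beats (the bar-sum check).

1) 0.0ms=0b +303.03ms=1b
2) 303.03ms=1b +303.03ms=1b
3) 606.061ms=2b +303.03ms=1b
Σ=3b of 3 (198bpm 3/4) — PASS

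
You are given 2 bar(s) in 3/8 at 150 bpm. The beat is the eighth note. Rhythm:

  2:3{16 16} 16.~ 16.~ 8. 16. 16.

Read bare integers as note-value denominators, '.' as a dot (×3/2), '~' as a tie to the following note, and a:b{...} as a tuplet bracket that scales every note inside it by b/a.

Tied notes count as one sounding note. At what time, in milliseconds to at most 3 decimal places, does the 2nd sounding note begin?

note 2 onset = 3/4b = 300.0ms

1. 0.0ms @ 0 + 300.0ms (3/4)
2. 300.0ms @ 3/4 + 300.0ms (3/4)
3. 600.0ms @ 3/2 + 1200.0ms (3)
4. 1800.0ms @ 9/2 + 300.0ms (3/4)
5. 2100.0ms @ 21/4 + 300.0ms (3/4)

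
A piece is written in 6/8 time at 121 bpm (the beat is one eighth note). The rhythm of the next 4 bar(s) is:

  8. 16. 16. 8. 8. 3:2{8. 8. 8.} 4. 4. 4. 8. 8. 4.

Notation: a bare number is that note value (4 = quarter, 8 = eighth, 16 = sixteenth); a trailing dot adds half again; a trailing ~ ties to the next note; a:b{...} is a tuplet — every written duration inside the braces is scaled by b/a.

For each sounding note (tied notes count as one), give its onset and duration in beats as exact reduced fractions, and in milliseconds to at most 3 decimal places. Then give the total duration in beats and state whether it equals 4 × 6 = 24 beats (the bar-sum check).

1) 0.0ms=0b +743.802ms=3/2b
2) 743.802ms=3/2b +371.901ms=3/4b
3) 1115.702ms=9/4b +371.901ms=3/4b
4) 1487.603ms=3b +743.802ms=3/2b
5) 2231.405ms=9/2b +743.802ms=3/2b
6) 2975.207ms=6b +495.868ms=1b
7) 3471.074ms=7b +495.868ms=1b
8) 3966.942ms=8b +495.868ms=1b
9) 4462.81ms=9b +1487.603ms=3b
10) 5950.413ms=12b +1487.603ms=3b
11) 7438.017ms=15b +1487.603ms=3b
12) 8925.62ms=18b +743.802ms=3/2b
13) 9669.421ms=39/2b +743.802ms=3/2b
14) 10413.223ms=21b +1487.603ms=3b
Σ=24b of 24 (121bpm 6/8) — PASS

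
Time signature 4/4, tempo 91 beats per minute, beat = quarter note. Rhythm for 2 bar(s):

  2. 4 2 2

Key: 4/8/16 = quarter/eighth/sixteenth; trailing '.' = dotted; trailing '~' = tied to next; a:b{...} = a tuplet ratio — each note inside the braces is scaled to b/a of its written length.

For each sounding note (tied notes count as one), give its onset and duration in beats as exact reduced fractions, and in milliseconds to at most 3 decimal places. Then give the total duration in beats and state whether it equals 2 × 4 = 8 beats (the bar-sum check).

1) 0.0ms=0b +1978.022ms=3b
2) 1978.022ms=3b +659.341ms=1b
3) 2637.363ms=4b +1318.681ms=2b
4) 3956.044ms=6b +1318.681ms=2b
Σ=8b of 8 (91bpm 4/4) — PASS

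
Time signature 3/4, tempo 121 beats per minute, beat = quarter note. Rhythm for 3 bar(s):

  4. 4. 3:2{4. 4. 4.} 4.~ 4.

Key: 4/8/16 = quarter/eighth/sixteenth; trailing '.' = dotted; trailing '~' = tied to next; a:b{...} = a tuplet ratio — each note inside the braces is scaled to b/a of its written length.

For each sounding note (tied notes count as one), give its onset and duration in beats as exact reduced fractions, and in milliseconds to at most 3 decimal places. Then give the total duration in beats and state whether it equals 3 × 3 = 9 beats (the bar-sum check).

1) 0.0ms=0b +743.802ms=3/2b
2) 743.802ms=3/2b +743.802ms=3/2b
3) 1487.603ms=3b +495.868ms=1b
4) 1983.471ms=4b +495.868ms=1b
5) 2479.339ms=5b +495.868ms=1b
6) 2975.207ms=6b +1487.603ms=3b
Σ=9b of 9 (121bpm 3/4) — PASS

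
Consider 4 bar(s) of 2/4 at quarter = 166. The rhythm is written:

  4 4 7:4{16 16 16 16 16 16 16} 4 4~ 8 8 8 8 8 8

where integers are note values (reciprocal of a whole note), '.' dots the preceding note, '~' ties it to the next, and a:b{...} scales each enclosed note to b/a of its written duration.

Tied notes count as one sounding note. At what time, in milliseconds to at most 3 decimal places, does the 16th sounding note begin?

1. 0.0ms @ 0 + 361.446ms (1)
2. 361.446ms @ 1 + 361.446ms (1)
3. 722.892ms @ 2 + 51.635ms (1/7)
4. 774.527ms @ 15/7 + 51.635ms (1/7)
5. 826.162ms @ 16/7 + 51.635ms (1/7)
6. 877.797ms @ 17/7 + 51.635ms (1/7)
7. 929.432ms @ 18/7 + 51.635ms (1/7)
8. 981.067ms @ 19/7 + 51.635ms (1/7)
9. 1032.702ms @ 20/7 + 51.635ms (1/7)
10. 1084.337ms @ 3 + 361.446ms (1)
11. 1445.783ms @ 4 + 542.169ms (3/2)
12. 1987.952ms @ 11/2 + 180.723ms (1/2)
13. 2168.675ms @ 6 + 180.723ms (1/2)
14. 2349.398ms @ 13/2 + 180.723ms (1/2)
15. 2530.12ms @ 7 + 180.723ms (1/2)
16. 2710.843ms @ 15/2 + 180.723ms (1/2)

note 16 onset = 15/2b = 2710.843ms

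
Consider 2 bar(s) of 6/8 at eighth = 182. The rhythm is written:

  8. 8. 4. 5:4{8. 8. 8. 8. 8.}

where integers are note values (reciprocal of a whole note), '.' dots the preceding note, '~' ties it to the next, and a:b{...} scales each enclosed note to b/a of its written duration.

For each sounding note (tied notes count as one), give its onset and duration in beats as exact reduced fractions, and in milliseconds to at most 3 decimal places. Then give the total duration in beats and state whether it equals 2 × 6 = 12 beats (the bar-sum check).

1) 0.0ms=0b +494.505ms=3/2b
2) 494.505ms=3/2b +494.505ms=3/2b
3) 989.011ms=3b +989.011ms=3b
4) 1978.022ms=6b +395.604ms=6/5b
5) 2373.626ms=36/5b +395.604ms=6/5b
6) 2769.231ms=42/5b +395.604ms=6/5b
7) 3164.835ms=48/5b +395.604ms=6/5b
8) 3560.44ms=54/5b +395.604ms=6/5b
Σ=12b of 12 (182bpm 6/8) — PASS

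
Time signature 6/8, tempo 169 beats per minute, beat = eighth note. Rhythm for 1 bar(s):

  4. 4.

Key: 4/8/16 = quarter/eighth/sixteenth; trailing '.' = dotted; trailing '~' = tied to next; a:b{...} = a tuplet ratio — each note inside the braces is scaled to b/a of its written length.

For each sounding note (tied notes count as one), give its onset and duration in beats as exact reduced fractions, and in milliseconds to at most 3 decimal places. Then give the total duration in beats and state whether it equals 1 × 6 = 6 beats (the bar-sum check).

1) 0.0ms=0b +1065.089ms=3b
2) 1065.089ms=3b +1065.089ms=3b
Σ=6b of 6 (169bpm 6/8) — PASS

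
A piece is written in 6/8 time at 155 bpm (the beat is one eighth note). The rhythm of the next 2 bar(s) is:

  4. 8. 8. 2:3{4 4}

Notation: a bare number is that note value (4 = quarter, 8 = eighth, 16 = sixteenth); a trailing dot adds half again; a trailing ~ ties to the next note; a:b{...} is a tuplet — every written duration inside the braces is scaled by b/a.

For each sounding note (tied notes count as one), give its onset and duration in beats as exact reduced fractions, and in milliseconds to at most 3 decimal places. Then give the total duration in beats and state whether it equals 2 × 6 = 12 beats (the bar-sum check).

1) 0.0ms=0b +1161.29ms=3b
2) 1161.29ms=3b +580.645ms=3/2b
3) 1741.935ms=9/2b +580.645ms=3/2b
4) 2322.581ms=6b +1161.29ms=3b
5) 3483.871ms=9b +1161.29ms=3b
Σ=12b of 12 (155bpm 6/8) — PASS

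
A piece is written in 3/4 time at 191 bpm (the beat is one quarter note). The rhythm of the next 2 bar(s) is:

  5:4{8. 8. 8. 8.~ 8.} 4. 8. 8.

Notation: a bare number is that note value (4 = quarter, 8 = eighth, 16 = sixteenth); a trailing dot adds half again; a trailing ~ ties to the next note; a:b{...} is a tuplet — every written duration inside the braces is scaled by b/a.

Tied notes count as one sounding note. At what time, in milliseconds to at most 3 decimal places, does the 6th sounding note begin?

1. 0.0ms @ 0 + 188.482ms (3/5)
2. 188.482ms @ 3/5 + 188.482ms (3/5)
3. 376.963ms @ 6/5 + 188.482ms (3/5)
4. 565.445ms @ 9/5 + 376.963ms (6/5)
5. 942.408ms @ 3 + 471.204ms (3/2)
6. 1413.613ms @ 9/2 + 235.602ms (3/4)
7. 1649.215ms @ 21/4 + 235.602ms (3/4)

note 6 onset = 9/2b = 1413.613ms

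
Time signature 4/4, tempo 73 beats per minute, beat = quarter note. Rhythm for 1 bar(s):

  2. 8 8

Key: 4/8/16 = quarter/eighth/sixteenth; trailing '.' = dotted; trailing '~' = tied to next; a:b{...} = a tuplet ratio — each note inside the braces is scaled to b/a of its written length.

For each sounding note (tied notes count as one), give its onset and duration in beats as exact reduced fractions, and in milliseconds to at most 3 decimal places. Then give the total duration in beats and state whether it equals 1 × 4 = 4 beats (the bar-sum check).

1) 0.0ms=0b +2465.753ms=3b
2) 2465.753ms=3b +410.959ms=1/2b
3) 2876.712ms=7/2b +410.959ms=1/2b
Σ=4b of 4 (73bpm 4/4) — PASS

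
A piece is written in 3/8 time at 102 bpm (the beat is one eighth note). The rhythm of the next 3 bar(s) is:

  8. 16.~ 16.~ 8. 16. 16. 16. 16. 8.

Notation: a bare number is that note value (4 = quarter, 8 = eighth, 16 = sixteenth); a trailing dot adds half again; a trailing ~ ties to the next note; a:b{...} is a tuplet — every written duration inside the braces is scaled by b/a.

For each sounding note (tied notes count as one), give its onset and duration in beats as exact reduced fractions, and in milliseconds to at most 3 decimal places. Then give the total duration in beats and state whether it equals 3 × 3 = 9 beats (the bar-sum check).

1) 0.0ms=0b +882.353ms=3/2b
2) 882.353ms=3/2b +1764.706ms=3b
3) 2647.059ms=9/2b +441.176ms=3/4b
4) 3088.235ms=21/4b +441.176ms=3/4b
5) 3529.412ms=6b +441.176ms=3/4b
6) 3970.588ms=27/4b +441.176ms=3/4b
7) 4411.765ms=15/2b +882.353ms=3/2b
Σ=9b of 9 (102bpm 3/8) — PASS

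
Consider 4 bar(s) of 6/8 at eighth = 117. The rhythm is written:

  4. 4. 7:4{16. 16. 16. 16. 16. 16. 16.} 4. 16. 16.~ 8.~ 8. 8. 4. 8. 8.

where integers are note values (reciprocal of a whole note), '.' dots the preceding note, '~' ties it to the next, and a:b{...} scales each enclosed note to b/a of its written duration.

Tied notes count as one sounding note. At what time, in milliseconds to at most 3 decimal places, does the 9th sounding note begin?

1. 0.0ms @ 0 + 1538.462ms (3)
2. 1538.462ms @ 3 + 1538.462ms (3)
3. 3076.923ms @ 6 + 219.78ms (3/7)
4. 3296.703ms @ 45/7 + 219.78ms (3/7)
5. 3516.484ms @ 48/7 + 219.78ms (3/7)
6. 3736.264ms @ 51/7 + 219.78ms (3/7)
7. 3956.044ms @ 54/7 + 219.78ms (3/7)
8. 4175.824ms @ 57/7 + 219.78ms (3/7)
9. 4395.604ms @ 60/7 + 219.78ms (3/7)
10. 4615.385ms @ 9 + 1538.462ms (3)
11. 6153.846ms @ 12 + 384.615ms (3/4)
12. 6538.462ms @ 51/4 + 1923.077ms (15/4)
13. 8461.538ms @ 33/2 + 769.231ms (3/2)
14. 9230.769ms @ 18 + 1538.462ms (3)
15. 10769.231ms @ 21 + 769.231ms (3/2)
16. 11538.462ms @ 45/2 + 769.231ms (3/2)

note 9 onset = 60/7b = 4395.604ms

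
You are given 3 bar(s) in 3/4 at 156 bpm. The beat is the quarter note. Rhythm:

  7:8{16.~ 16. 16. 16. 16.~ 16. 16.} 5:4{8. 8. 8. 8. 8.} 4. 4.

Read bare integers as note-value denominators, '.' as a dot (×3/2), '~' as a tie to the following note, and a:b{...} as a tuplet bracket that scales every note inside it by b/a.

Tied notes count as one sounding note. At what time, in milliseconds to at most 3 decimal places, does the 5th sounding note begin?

1. 0.0ms @ 0 + 329.67ms (6/7)
2. 329.67ms @ 6/7 + 164.835ms (3/7)
3. 494.505ms @ 9/7 + 164.835ms (3/7)
4. 659.341ms @ 12/7 + 329.67ms (6/7)
5. 989.011ms @ 18/7 + 164.835ms (3/7)
6. 1153.846ms @ 3 + 230.769ms (3/5)
7. 1384.615ms @ 18/5 + 230.769ms (3/5)
8. 1615.385ms @ 21/5 + 230.769ms (3/5)
9. 1846.154ms @ 24/5 + 230.769ms (3/5)
10. 2076.923ms @ 27/5 + 230.769ms (3/5)
11. 2307.692ms @ 6 + 576.923ms (3/2)
12. 2884.615ms @ 15/2 + 576.923ms (3/2)

note 5 onset = 18/7b = 989.011ms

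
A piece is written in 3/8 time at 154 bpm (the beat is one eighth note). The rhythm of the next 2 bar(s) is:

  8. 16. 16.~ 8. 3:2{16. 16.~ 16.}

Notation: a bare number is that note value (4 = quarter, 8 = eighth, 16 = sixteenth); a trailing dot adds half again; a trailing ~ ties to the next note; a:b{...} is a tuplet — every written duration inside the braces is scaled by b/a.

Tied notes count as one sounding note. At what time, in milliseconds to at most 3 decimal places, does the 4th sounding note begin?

1. 0.0ms @ 0 + 584.416ms (3/2)
2. 584.416ms @ 3/2 + 292.208ms (3/4)
3. 876.623ms @ 9/4 + 876.623ms (9/4)
4. 1753.247ms @ 9/2 + 194.805ms (1/2)
5. 1948.052ms @ 5 + 389.61ms (1)

note 4 onset = 9/2b = 1753.247ms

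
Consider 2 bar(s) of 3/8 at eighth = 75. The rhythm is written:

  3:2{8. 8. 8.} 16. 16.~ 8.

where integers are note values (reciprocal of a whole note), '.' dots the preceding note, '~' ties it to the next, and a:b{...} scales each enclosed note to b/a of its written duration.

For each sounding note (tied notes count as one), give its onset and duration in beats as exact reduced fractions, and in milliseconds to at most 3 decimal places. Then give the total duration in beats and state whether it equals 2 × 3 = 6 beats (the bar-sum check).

1) 0.0ms=0b +800.0ms=1b
2) 800.0ms=1b +800.0ms=1b
3) 1600.0ms=2b +800.0ms=1b
4) 2400.0ms=3b +600.0ms=3/4b
5) 3000.0ms=15/4b +1800.0ms=9/4b
Σ=6b of 6 (75bpm 3/8) — PASS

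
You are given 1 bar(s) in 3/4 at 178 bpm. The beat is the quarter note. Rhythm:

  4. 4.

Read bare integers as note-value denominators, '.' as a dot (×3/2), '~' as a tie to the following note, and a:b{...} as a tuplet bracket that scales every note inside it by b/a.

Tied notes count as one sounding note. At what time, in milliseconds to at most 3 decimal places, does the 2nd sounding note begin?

1. 0.0ms @ 0 + 505.618ms (3/2)
2. 505.618ms @ 3/2 + 505.618ms (3/2)

note 2 onset = 3/2b = 505.618ms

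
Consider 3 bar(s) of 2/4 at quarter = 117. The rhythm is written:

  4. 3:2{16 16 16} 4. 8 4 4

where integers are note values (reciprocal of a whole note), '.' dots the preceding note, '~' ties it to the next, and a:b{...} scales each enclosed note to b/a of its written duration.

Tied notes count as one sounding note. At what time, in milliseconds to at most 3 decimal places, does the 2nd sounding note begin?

1. 0.0ms @ 0 + 769.231ms (3/2)
2. 769.231ms @ 3/2 + 85.47ms (1/6)
3. 854.701ms @ 5/3 + 85.47ms (1/6)
4. 940.171ms @ 11/6 + 85.47ms (1/6)
5. 1025.641ms @ 2 + 769.231ms (3/2)
6. 1794.872ms @ 7/2 + 256.41ms (1/2)
7. 2051.282ms @ 4 + 512.821ms (1)
8. 2564.103ms @ 5 + 512.821ms (1)

note 2 onset = 3/2b = 769.231ms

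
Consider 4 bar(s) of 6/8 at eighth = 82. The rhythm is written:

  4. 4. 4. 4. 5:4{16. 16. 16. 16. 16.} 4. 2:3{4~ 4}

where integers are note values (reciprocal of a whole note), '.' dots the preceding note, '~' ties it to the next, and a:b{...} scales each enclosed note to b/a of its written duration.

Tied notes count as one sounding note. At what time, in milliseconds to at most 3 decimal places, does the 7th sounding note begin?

1. 0.0ms @ 0 + 2195.122ms (3)
2. 2195.122ms @ 3 + 2195.122ms (3)
3. 4390.244ms @ 6 + 2195.122ms (3)
4. 6585.366ms @ 9 + 2195.122ms (3)
5. 8780.488ms @ 12 + 439.024ms (3/5)
6. 9219.512ms @ 63/5 + 439.024ms (3/5)
7. 9658.537ms @ 66/5 + 439.024ms (3/5)
8. 10097.561ms @ 69/5 + 439.024ms (3/5)
9. 10536.585ms @ 72/5 + 439.024ms (3/5)
10. 10975.61ms @ 15 + 2195.122ms (3)
11. 13170.732ms @ 18 + 4390.244ms (6)

note 7 onset = 66/5b = 9658.537ms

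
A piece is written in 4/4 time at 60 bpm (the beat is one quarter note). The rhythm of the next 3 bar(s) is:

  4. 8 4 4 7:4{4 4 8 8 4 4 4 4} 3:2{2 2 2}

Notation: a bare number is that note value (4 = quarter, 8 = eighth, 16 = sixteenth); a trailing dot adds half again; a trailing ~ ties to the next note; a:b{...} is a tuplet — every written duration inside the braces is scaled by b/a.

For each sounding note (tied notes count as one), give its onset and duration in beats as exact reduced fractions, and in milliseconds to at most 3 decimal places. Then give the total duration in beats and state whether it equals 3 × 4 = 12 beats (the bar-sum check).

1) 0.0ms=0b +1500.0ms=3/2b
2) 1500.0ms=3/2b +500.0ms=1/2b
3) 2000.0ms=2b +1000.0ms=1b
4) 3000.0ms=3b +1000.0ms=1b
5) 4000.0ms=4b +571.429ms=4/7b
6) 4571.429ms=32/7b +571.429ms=4/7b
7) 5142.857ms=36/7b +285.714ms=2/7b
8) 5428.571ms=38/7b +285.714ms=2/7b
9) 5714.286ms=40/7b +571.429ms=4/7b
10) 6285.714ms=44/7b +571.429ms=4/7b
11) 6857.143ms=48/7b +571.429ms=4/7b
12) 7428.571ms=52/7b +571.429ms=4/7b
13) 8000.0ms=8b +1333.333ms=4/3b
14) 9333.333ms=28/3b +1333.333ms=4/3b
15) 10666.667ms=32/3b +1333.333ms=4/3b
Σ=12b of 12 (60bpm 4/4) — PASS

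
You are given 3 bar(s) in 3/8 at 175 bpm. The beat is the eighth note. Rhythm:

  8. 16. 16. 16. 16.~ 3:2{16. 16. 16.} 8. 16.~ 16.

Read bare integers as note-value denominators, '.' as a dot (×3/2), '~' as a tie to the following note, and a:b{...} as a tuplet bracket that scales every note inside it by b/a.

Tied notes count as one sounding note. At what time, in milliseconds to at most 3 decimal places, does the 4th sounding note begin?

note 4 onset = 3b = 1028.571ms

1. 0.0ms @ 0 + 514.286ms (3/2)
2. 514.286ms @ 3/2 + 257.143ms (3/4)
3. 771.429ms @ 9/4 + 257.143ms (3/4)
4. 1028.571ms @ 3 + 257.143ms (3/4)
5. 1285.714ms @ 15/4 + 428.571ms (5/4)
6. 1714.286ms @ 5 + 171.429ms (1/2)
7. 1885.714ms @ 11/2 + 171.429ms (1/2)
8. 2057.143ms @ 6 + 514.286ms (3/2)
9. 2571.429ms @ 15/2 + 514.286ms (3/2)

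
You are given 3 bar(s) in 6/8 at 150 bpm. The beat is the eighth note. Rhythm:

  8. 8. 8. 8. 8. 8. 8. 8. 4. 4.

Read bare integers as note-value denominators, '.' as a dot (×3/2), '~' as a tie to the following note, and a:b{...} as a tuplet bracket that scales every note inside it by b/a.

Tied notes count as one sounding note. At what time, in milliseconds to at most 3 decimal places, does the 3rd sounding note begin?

1. 0.0ms @ 0 + 600.0ms (3/2)
2. 600.0ms @ 3/2 + 600.0ms (3/2)
3. 1200.0ms @ 3 + 600.0ms (3/2)
4. 1800.0ms @ 9/2 + 600.0ms (3/2)
5. 2400.0ms @ 6 + 600.0ms (3/2)
6. 3000.0ms @ 15/2 + 600.0ms (3/2)
7. 3600.0ms @ 9 + 600.0ms (3/2)
8. 4200.0ms @ 21/2 + 600.0ms (3/2)
9. 4800.0ms @ 12 + 1200.0ms (3)
10. 6000.0ms @ 15 + 1200.0ms (3)

note 3 onset = 3b = 1200.0ms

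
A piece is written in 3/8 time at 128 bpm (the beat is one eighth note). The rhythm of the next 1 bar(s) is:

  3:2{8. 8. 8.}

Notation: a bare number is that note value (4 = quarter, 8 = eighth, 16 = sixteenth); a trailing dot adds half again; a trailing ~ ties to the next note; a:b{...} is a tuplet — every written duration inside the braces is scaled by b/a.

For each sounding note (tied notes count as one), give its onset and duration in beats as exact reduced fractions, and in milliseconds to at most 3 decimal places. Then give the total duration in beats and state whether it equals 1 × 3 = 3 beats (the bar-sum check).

1) 0.0ms=0b +468.75ms=1b
2) 468.75ms=1b +468.75ms=1b
3) 937.5ms=2b +468.75ms=1b
Σ=3b of 3 (128bpm 3/8) — PASS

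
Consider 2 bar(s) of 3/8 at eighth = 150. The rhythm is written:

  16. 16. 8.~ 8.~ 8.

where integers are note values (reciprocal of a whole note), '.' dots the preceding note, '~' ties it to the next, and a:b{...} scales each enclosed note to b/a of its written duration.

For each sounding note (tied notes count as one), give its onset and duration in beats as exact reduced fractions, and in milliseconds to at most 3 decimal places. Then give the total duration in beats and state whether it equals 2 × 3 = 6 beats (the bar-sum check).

1) 0.0ms=0b +300.0ms=3/4b
2) 300.0ms=3/4b +300.0ms=3/4b
3) 600.0ms=3/2b +1800.0ms=9/2b
Σ=6b of 6 (150bpm 3/8) — PASS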